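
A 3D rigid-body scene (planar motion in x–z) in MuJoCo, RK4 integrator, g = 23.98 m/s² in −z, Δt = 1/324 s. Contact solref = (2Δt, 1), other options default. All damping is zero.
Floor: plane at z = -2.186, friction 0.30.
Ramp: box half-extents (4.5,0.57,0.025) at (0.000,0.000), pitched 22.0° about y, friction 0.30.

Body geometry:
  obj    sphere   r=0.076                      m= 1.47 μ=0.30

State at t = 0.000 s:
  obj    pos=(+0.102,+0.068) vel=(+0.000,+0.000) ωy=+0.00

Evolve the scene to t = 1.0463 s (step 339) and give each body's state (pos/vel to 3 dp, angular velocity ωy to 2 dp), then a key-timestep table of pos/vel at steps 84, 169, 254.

State at t = 1.0463 s:
  obj    pos=(+3.359,-1.248) vel=(+6.225,-2.515) ωy=+88.33

Key-timestep trajectory:
   step    t(s)  obj.x    obj.z    obj.vx   obj.vz 
     84  0.2593   +0.302  -0.013  +1.543  -0.623
    169  0.5216   +0.911  -0.259  +3.103  -1.254
    254  0.7840   +1.930  -0.671  +4.664  -1.884


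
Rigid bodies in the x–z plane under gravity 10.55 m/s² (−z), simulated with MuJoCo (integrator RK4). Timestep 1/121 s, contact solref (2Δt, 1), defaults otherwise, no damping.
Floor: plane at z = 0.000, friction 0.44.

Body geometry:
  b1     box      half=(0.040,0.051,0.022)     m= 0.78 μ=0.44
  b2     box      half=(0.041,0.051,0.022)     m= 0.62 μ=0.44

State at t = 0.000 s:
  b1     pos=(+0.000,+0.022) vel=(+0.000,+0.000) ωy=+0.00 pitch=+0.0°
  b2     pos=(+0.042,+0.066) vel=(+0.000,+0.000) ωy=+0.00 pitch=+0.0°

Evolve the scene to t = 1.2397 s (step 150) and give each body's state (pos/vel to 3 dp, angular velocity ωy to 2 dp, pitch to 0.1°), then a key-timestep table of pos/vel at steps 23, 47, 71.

State at t = 1.2397 s:
  b1     pos=(+0.000,+0.022) vel=(+0.000,+0.000) ωy=+0.00 pitch=+0.0°
  b2     pos=(+0.148,+0.022) vel=(+0.000,+0.000) ωy=+0.00 pitch=+180.0°

Key-timestep trajectory:
   step    t(s)  b1.x    b1.z    b1.vx   b1.vz   b2.x    b2.z    b2.vx   b2.vz 
     23  0.1901   +0.000  +0.022  +0.000  +0.000   +0.053  +0.062  +0.157  -0.113
     47  0.3884   +0.000  +0.022  +0.000  +0.000   +0.098  +0.046  +0.117  -0.003
     71  0.5868   +0.000  +0.022  +0.000  +0.000   +0.125  +0.041  +0.271  -0.162


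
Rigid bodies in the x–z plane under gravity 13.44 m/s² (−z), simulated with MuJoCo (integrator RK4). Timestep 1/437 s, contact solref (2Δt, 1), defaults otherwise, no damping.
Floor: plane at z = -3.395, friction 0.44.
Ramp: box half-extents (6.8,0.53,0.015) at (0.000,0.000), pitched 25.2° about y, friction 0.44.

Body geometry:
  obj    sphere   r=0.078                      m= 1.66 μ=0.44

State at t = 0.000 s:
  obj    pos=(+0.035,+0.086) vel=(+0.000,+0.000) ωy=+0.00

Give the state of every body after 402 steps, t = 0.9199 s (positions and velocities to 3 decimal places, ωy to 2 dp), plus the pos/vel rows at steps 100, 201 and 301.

State at t = 0.9199 s:
  obj    pos=(+1.600,-0.650) vel=(+3.402,-1.601) ωy=+48.20

Key-timestep trajectory:
   step    t(s)  obj.x    obj.z    obj.vx   obj.vz 
    100  0.2288   +0.132  +0.041  +0.846  -0.398
    201  0.4600   +0.426  -0.098  +1.701  -0.801
    301  0.6888   +0.913  -0.327  +2.548  -1.199


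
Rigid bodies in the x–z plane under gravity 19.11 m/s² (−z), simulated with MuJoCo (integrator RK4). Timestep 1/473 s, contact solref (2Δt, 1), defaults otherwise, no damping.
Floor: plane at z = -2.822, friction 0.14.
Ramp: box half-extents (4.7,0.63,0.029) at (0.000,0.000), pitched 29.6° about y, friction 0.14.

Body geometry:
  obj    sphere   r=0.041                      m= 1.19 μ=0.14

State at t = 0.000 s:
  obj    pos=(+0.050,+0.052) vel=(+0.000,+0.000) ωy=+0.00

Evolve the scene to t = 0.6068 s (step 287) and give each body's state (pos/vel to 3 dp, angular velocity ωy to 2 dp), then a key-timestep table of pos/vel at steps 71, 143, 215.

State at t = 0.6068 s:
  obj    pos=(+1.189,-0.595) vel=(+3.763,-2.106) ωy=+86.26

Key-timestep trajectory:
   step    t(s)  obj.x    obj.z    obj.vx   obj.vz 
     71  0.1501   +0.120  +0.012  +0.927  -0.531
    143  0.3023   +0.333  -0.109  +1.869  -1.065
    215  0.4545   +0.689  -0.311  +2.811  -1.598


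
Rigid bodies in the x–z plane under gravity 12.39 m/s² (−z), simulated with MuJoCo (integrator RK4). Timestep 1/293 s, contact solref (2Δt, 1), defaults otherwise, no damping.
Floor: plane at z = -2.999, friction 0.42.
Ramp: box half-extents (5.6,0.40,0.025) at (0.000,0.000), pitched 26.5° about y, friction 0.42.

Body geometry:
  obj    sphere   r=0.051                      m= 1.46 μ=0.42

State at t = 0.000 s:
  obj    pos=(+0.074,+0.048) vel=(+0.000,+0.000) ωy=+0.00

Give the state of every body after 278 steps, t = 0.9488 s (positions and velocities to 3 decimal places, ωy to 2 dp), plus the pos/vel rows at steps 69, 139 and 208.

State at t = 0.9488 s:
  obj    pos=(+1.665,-0.745) vel=(+3.353,-1.672) ωy=+73.46

Key-timestep trajectory:
   step    t(s)  obj.x    obj.z    obj.vx   obj.vz 
     69  0.2355   +0.172  -0.001  +0.832  -0.415
    139  0.4744   +0.472  -0.150  +1.677  -0.836
    208  0.7099   +0.965  -0.396  +2.509  -1.251


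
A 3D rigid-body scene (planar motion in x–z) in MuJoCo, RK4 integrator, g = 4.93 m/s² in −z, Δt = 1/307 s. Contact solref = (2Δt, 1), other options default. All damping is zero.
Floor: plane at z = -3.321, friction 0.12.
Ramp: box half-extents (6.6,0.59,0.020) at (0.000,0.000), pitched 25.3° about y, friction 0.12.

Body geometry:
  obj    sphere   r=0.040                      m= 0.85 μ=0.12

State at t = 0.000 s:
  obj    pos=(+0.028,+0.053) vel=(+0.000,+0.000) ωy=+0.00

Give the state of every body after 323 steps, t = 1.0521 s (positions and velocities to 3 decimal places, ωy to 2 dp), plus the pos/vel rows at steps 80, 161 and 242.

State at t = 1.0521 s:
  obj    pos=(+0.815,-0.319) vel=(+1.496,-0.706) ωy=+35.14

Key-timestep trajectory:
   step    t(s)  obj.x    obj.z    obj.vx   obj.vz 
     80  0.2606   +0.076  +0.030  +0.369  -0.179
    161  0.5244   +0.224  -0.039  +0.747  -0.349
    242  0.7883   +0.470  -0.156  +1.121  -0.528


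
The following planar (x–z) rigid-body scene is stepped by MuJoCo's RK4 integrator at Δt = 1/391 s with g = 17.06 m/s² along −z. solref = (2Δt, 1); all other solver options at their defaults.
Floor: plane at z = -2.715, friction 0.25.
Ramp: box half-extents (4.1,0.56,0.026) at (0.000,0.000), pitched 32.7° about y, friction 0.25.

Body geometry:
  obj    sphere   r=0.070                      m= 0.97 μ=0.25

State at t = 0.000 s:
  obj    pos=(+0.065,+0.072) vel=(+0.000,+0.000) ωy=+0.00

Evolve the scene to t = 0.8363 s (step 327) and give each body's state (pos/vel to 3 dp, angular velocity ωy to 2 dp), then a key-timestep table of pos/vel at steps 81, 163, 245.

State at t = 0.8363 s:
  obj    pos=(+2.003,-1.172) vel=(+4.633,-2.975) ωy=+78.64

Key-timestep trajectory:
   step    t(s)  obj.x    obj.z    obj.vx   obj.vz 
     81  0.2072   +0.184  -0.004  +1.148  -0.737
    163  0.4169   +0.547  -0.237  +2.310  -1.483
    245  0.6266   +1.153  -0.626  +3.472  -2.229


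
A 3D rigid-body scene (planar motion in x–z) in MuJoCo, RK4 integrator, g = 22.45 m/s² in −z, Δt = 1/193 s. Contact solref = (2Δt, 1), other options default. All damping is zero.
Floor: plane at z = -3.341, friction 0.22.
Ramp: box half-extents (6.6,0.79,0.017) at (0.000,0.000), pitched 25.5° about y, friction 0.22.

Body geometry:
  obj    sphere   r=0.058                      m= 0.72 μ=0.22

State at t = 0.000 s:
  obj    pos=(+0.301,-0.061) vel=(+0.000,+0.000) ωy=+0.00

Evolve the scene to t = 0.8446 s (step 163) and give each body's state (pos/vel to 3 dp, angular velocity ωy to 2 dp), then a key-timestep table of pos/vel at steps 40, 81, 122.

State at t = 0.8446 s:
  obj    pos=(+2.524,-1.121) vel=(+5.263,-2.510) ωy=+100.50

Key-timestep trajectory:
   step    t(s)  obj.x    obj.z    obj.vx   obj.vz 
     40  0.2073   +0.435  -0.124  +1.292  -0.616
     81  0.4197   +0.850  -0.322  +2.615  -1.248
    122  0.6321   +1.546  -0.654  +3.939  -1.879


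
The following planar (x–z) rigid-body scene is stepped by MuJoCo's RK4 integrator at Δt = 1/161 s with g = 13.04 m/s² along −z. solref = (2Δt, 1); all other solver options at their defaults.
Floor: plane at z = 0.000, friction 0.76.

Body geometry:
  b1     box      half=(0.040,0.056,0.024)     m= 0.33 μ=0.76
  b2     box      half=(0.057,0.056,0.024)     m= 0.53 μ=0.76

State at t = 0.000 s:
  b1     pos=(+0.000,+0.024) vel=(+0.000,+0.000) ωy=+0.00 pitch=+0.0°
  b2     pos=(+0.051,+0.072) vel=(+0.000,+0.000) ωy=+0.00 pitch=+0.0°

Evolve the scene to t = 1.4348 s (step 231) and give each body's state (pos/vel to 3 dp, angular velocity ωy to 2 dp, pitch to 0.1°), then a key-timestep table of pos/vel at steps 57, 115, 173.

State at t = 1.4348 s:
  b1     pos=(-0.001,+0.024) vel=(-0.001,+0.000) ωy=+0.00 pitch=+0.0°
  b2     pos=(+0.064,+0.057) vel=(+0.000,-0.001) ωy=-0.02 pitch=+44.0°

Key-timestep trajectory:
   step    t(s)  b1.x    b1.z    b1.vx   b1.vz   b2.x    b2.z    b2.vx   b2.vz 
     57  0.3540   +0.000  +0.024  -0.001  +0.000   +0.064  +0.057  +0.002  +0.002
    115  0.7143   -0.001  +0.024  -0.001  +0.000   +0.064  +0.057  +0.000  -0.001
    173  1.0745   -0.001  +0.024  -0.001  +0.000   +0.064  +0.057  +0.000  -0.001


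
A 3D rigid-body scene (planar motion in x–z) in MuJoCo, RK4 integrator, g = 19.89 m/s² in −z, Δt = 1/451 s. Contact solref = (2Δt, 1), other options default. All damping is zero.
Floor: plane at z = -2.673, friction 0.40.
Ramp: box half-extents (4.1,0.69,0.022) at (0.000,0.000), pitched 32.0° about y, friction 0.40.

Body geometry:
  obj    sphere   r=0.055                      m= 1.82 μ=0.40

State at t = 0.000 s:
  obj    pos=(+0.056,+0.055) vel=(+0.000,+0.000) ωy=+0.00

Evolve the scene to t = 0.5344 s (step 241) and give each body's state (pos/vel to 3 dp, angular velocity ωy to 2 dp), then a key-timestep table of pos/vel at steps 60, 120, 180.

State at t = 0.5344 s:
  obj    pos=(+0.968,-0.514) vel=(+3.412,-2.132) ωy=+73.13

Key-timestep trajectory:
   step    t(s)  obj.x    obj.z    obj.vx   obj.vz 
     60  0.1330   +0.113  +0.020  +0.849  -0.531
    120  0.2661   +0.282  -0.086  +1.699  -1.062
    180  0.3991   +0.565  -0.262  +2.548  -1.592


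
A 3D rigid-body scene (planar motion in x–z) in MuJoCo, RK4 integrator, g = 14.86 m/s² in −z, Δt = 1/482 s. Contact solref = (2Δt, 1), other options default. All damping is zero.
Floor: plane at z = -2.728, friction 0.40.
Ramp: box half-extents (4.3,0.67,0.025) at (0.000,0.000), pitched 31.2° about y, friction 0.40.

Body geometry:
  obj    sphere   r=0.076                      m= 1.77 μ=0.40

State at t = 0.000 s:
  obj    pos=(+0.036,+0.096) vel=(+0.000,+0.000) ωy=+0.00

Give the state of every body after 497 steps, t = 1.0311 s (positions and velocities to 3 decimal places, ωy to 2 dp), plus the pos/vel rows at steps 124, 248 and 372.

State at t = 1.0311 s:
  obj    pos=(+2.536,-1.418) vel=(+4.850,-2.937) ωy=+74.59

Key-timestep trajectory:
   step    t(s)  obj.x    obj.z    obj.vx   obj.vz 
    124  0.2573   +0.192  +0.002  +1.210  -0.733
    248  0.5145   +0.659  -0.281  +2.420  -1.466
    372  0.7718   +1.437  -0.752  +3.630  -2.198


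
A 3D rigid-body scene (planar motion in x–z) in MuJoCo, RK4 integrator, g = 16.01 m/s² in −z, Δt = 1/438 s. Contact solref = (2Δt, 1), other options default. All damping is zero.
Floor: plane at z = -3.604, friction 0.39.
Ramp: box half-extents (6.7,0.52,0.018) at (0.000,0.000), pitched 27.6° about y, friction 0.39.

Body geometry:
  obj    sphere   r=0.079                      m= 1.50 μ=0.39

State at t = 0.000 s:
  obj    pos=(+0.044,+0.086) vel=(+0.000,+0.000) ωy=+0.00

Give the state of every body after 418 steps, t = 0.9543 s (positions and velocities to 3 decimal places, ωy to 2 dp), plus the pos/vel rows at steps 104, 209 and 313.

State at t = 0.9543 s:
  obj    pos=(+2.182,-1.031) vel=(+4.481,-2.343) ωy=+64.00

Key-timestep trajectory:
   step    t(s)  obj.x    obj.z    obj.vx   obj.vz 
    104  0.2374   +0.177  +0.017  +1.115  -0.583
    209  0.4772   +0.579  -0.193  +2.241  -1.171
    313  0.7146   +1.243  -0.540  +3.355  -1.754


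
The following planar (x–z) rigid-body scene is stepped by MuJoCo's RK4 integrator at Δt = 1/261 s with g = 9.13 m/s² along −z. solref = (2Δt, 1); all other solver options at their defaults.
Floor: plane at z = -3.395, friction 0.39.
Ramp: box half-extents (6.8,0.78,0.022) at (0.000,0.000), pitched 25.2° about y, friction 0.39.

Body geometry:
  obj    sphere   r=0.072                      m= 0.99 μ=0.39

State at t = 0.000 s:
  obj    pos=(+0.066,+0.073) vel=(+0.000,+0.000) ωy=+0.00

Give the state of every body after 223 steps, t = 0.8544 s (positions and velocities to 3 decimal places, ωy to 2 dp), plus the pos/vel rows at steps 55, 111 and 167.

State at t = 0.8544 s:
  obj    pos=(+0.983,-0.359) vel=(+2.147,-1.010) ωy=+32.95

Key-timestep trajectory:
   step    t(s)  obj.x    obj.z    obj.vx   obj.vz 
     55  0.2107   +0.122  +0.047  +0.530  -0.249
    111  0.4253   +0.293  -0.034  +1.069  -0.503
    167  0.6398   +0.580  -0.169  +1.608  -0.756


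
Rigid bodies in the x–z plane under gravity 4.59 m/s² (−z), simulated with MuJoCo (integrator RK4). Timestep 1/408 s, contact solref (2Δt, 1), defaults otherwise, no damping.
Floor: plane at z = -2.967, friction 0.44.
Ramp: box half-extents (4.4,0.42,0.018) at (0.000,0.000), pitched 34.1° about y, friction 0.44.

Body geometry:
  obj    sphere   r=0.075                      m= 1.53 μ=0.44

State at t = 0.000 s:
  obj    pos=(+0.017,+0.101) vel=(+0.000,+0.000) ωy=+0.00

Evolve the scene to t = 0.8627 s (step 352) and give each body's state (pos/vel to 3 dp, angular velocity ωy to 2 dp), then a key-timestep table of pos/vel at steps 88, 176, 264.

State at t = 0.8627 s:
  obj    pos=(+0.583,-0.283) vel=(+1.313,-0.889) ωy=+21.14

Key-timestep trajectory:
   step    t(s)  obj.x    obj.z    obj.vx   obj.vz 
     88  0.2157   +0.052  +0.077  +0.328  -0.222
    176  0.4314   +0.159  +0.005  +0.657  -0.445
    264  0.6471   +0.336  -0.115  +0.985  -0.667


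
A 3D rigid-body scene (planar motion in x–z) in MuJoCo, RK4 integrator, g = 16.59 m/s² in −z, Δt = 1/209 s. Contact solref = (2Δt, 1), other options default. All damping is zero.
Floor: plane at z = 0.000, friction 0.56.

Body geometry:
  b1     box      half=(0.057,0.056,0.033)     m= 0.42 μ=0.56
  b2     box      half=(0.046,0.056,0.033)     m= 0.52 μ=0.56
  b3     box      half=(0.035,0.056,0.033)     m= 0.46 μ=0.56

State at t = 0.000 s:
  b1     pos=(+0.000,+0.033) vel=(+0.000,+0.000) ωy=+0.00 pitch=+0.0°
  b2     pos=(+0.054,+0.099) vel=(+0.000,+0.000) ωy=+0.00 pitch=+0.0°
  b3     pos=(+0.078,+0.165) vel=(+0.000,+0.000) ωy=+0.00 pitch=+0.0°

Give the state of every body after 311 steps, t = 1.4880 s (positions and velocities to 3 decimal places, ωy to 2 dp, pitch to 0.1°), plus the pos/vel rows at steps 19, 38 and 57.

State at t = 1.4880 s:
  b1     pos=(+0.000,+0.033) vel=(+0.000,+0.000) ωy=+0.00 pitch=+0.0°
  b2     pos=(+0.099,+0.046) vel=(+0.000,+0.000) ωy=+0.00 pitch=+90.0°
  b3     pos=(+0.193,+0.035) vel=(+0.000,+0.000) ωy=+0.00 pitch=+90.0°

Key-timestep trajectory:
   step    t(s)  b1.x    b1.z    b1.vx   b1.vz   b2.x    b2.z    b2.vx   b2.vz   b3.x    b3.z    b3.vx   b3.vz 
     19  0.0909   +0.000  +0.033  -0.001  +0.000   +0.057  +0.099  +0.081  +0.000   +0.088  +0.162  +0.240  -0.082
     38  0.1818   +0.000  +0.033  -0.001  +0.000   +0.072  +0.095  +0.255  -0.129   +0.128  +0.138  +0.633  -0.610
     57  0.2727   +0.000  +0.033  +0.000  +0.000   +0.101  +0.042  +0.108  -0.408   +0.189  +0.029  +0.406  -0.078


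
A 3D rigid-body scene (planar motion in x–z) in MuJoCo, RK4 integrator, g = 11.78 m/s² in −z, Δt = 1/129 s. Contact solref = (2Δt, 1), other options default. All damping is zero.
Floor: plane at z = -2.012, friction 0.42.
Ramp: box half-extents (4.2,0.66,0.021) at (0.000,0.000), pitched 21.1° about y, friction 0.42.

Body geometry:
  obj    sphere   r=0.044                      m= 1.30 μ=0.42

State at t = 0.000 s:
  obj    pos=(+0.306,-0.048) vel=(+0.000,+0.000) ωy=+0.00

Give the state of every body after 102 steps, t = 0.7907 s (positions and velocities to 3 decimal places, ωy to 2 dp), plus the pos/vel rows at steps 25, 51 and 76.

State at t = 0.7907 s:
  obj    pos=(+1.189,-0.389) vel=(+2.234,-0.862) ωy=+54.42

Key-timestep trajectory:
   step    t(s)  obj.x    obj.z    obj.vx   obj.vz 
     25  0.1938   +0.359  -0.069  +0.548  -0.211
     51  0.3953   +0.527  -0.134  +1.117  -0.431
     76  0.5891   +0.796  -0.238  +1.665  -0.642


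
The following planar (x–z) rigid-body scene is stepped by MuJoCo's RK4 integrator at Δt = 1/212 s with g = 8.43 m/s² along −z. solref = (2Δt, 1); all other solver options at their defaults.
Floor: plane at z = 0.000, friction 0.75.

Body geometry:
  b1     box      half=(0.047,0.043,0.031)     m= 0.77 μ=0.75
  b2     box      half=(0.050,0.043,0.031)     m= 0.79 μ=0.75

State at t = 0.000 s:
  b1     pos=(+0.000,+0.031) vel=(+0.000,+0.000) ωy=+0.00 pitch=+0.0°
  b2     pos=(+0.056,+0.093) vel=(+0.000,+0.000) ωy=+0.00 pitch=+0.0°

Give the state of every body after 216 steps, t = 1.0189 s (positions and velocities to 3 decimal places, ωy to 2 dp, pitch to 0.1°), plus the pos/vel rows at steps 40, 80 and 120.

State at t = 1.0189 s:
  b1     pos=(+0.000,+0.031) vel=(+0.000,+0.000) ωy=+0.00 pitch=+0.0°
  b2     pos=(+0.103,+0.050) vel=(+0.000,+0.000) ωy=+0.00 pitch=+90.0°

Key-timestep trajectory:
   step    t(s)  b1.x    b1.z    b1.vx   b1.vz   b2.x    b2.z    b2.vx   b2.vz 
     40  0.1887   +0.000  +0.031  +0.000  +0.000   +0.077  +0.075  +0.196  -0.364
     80  0.3774   +0.000  +0.031  +0.000  +0.000   +0.117  +0.056  +0.031  +0.009
    120  0.5660   +0.000  +0.031  +0.000  +0.000   +0.100  +0.052  -0.006  +0.010


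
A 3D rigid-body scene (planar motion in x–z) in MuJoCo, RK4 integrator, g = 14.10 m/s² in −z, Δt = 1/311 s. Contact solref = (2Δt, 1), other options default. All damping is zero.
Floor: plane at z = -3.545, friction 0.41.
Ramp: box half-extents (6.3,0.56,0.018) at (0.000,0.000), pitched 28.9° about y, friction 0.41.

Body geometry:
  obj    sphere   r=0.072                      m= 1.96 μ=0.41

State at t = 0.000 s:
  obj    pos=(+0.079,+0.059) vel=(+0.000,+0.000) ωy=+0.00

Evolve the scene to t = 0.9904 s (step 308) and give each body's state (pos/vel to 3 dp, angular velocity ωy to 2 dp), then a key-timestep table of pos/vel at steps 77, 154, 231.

State at t = 0.9904 s:
  obj    pos=(+2.169,-1.094) vel=(+4.220,-2.330) ωy=+66.94

Key-timestep trajectory:
   step    t(s)  obj.x    obj.z    obj.vx   obj.vz 
     77  0.2476   +0.210  -0.013  +1.055  -0.582
    154  0.4952   +0.602  -0.229  +2.110  -1.165
    231  0.7428   +1.255  -0.590  +3.165  -1.747


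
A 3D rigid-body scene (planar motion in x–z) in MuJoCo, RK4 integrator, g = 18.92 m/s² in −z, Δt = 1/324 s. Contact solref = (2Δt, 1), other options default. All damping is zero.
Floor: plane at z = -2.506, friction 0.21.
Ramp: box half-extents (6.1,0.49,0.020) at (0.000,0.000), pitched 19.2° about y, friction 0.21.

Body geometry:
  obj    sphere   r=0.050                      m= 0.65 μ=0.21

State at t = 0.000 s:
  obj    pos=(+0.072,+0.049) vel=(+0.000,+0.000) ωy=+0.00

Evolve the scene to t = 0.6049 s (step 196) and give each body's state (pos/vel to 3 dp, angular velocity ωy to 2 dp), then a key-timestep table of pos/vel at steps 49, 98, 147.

State at t = 0.6049 s:
  obj    pos=(+0.840,-0.218) vel=(+2.539,-0.884) ωy=+53.76

Key-timestep trajectory:
   step    t(s)  obj.x    obj.z    obj.vx   obj.vz 
     49  0.1512   +0.120  +0.032  +0.635  -0.221
     98  0.3025   +0.264  -0.018  +1.270  -0.442
    147  0.4537   +0.504  -0.101  +1.904  -0.663


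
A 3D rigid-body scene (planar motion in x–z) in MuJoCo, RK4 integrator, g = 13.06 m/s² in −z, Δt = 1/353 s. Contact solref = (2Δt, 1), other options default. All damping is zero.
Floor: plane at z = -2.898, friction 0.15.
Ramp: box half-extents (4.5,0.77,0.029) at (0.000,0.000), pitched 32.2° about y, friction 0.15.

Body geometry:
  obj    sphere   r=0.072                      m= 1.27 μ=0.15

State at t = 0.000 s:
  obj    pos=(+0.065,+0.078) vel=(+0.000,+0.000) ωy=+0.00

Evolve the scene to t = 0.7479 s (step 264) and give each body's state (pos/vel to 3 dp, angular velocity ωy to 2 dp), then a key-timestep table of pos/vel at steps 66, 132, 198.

State at t = 0.7479 s:
  obj    pos=(+1.321,-0.713) vel=(+3.353,-2.123) ωy=+42.92

Key-timestep trajectory:
   step    t(s)  obj.x    obj.z    obj.vx   obj.vz 
     66  0.1870   +0.144  +0.029  +0.841  -0.529
    132  0.3739   +0.379  -0.120  +1.687  -1.041
    198  0.5609   +0.772  -0.367  +2.512  -1.599


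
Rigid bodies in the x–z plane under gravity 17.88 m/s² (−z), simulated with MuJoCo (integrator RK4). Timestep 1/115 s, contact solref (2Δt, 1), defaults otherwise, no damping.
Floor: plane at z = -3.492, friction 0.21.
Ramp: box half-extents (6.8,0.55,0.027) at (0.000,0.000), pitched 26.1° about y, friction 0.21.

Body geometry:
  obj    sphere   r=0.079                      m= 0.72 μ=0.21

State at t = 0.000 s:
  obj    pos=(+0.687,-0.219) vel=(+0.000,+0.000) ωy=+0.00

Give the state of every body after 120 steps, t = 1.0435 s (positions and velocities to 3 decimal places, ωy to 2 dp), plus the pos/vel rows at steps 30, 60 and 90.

State at t = 1.0435 s:
  obj    pos=(+3.435,-1.565) vel=(+5.266,-2.580) ωy=+74.18

Key-timestep trajectory:
   step    t(s)  obj.x    obj.z    obj.vx   obj.vz 
     30  0.2609   +0.859  -0.303  +1.317  -0.645
     60  0.5217   +1.374  -0.555  +2.633  -1.290
     90  0.7826   +2.233  -0.976  +3.949  -1.935


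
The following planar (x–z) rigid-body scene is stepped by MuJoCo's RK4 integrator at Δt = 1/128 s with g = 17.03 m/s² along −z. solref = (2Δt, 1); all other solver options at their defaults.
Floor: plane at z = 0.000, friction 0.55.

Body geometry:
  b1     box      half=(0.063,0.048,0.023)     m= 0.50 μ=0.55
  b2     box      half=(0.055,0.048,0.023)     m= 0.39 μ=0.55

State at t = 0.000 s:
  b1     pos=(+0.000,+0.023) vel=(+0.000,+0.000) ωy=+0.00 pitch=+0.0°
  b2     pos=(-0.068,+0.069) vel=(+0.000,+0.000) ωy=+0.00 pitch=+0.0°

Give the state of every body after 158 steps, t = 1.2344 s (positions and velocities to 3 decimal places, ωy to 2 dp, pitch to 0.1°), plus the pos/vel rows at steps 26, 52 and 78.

State at t = 1.2344 s:
  b1     pos=(+0.000,+0.023) vel=(+0.000,+0.000) ωy=+0.00 pitch=+0.0°
  b2     pos=(-0.122,+0.055) vel=(+0.000,+0.000) ωy=+0.00 pitch=-90.0°

Key-timestep trajectory:
   step    t(s)  b1.x    b1.z    b1.vx   b1.vz   b2.x    b2.z    b2.vx   b2.vz 
     26  0.2031   +0.000  +0.023  +0.000  +0.000   -0.094  +0.058  -0.158  +0.075
     52  0.4062   +0.000  +0.023  +0.000  +0.000   -0.131  +0.058  -0.069  +0.031
     78  0.6094   +0.000  +0.023  +0.000  +0.000   -0.123  +0.055  -0.126  -0.003


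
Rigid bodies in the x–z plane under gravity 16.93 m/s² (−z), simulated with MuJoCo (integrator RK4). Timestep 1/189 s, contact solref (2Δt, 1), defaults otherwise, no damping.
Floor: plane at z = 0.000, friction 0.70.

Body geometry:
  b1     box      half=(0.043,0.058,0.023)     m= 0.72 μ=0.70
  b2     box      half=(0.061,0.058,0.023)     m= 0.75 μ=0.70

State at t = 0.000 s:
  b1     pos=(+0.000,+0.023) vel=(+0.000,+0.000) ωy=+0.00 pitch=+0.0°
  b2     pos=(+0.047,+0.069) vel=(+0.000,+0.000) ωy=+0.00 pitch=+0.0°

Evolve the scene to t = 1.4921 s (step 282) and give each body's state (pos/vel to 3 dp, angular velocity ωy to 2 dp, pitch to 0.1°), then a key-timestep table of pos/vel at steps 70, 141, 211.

State at t = 1.4921 s:
  b1     pos=(-0.001,+0.023) vel=(-0.001,+0.000) ωy=+0.00 pitch=+0.0°
  b2     pos=(+0.062,+0.059) vel=(+0.000,-0.001) ωy=-0.02 pitch=+43.8°

Key-timestep trajectory:
   step    t(s)  b1.x    b1.z    b1.vx   b1.vz   b2.x    b2.z    b2.vx   b2.vz 
     70  0.3704   +0.000  +0.023  -0.001  +0.000   +0.062  +0.060  -0.001  +0.001
    141  0.7460   +0.000  +0.023  -0.001  +0.000   +0.062  +0.059  +0.000  -0.001
    211  1.1164   -0.001  +0.023  -0.001  +0.000   +0.062  +0.059  +0.000  -0.001


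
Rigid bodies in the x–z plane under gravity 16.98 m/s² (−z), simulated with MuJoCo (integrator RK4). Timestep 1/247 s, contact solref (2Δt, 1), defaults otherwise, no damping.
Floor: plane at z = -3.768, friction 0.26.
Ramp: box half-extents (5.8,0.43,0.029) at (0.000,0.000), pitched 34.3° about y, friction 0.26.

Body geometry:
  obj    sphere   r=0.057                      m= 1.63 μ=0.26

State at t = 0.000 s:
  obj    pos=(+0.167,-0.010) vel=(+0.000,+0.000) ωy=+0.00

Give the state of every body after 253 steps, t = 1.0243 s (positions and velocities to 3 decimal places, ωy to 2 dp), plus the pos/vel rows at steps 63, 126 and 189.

State at t = 1.0243 s:
  obj    pos=(+3.129,-2.031) vel=(+5.784,-3.945) ωy=+122.79

Key-timestep trajectory:
   step    t(s)  obj.x    obj.z    obj.vx   obj.vz 
     63  0.2551   +0.351  -0.135  +1.441  -0.983
    126  0.5101   +0.902  -0.511  +2.881  -1.965
    189  0.7652   +1.820  -1.138  +4.321  -2.947


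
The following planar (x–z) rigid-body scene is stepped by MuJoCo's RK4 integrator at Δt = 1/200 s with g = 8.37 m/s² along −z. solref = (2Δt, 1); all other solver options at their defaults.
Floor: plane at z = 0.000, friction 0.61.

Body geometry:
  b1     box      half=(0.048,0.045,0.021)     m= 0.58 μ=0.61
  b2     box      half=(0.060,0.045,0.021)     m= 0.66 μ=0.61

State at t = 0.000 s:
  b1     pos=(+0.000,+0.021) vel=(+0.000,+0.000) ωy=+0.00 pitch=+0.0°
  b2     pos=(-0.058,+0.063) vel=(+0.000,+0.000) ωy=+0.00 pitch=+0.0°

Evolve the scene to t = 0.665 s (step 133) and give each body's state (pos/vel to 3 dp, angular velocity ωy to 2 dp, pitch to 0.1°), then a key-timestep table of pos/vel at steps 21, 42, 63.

State at t = 0.665 s:
  b1     pos=(+0.000,+0.021) vel=(+0.000,+0.000) ωy=+0.00 pitch=+0.0°
  b2     pos=(-0.068,+0.053) vel=(+0.000,+0.000) ωy=+0.01 pitch=-37.1°

Key-timestep trajectory:
   step    t(s)  b1.x    b1.z    b1.vx   b1.vz   b2.x    b2.z    b2.vx   b2.vz 
     21  0.1050   +0.000  +0.021  +0.000  +0.000   -0.063  +0.060  -0.098  -0.081
     42  0.2100   +0.000  +0.021  +0.000  +0.000   -0.070  +0.054  +0.037  -0.014
     63  0.3150   +0.000  +0.021  +0.000  +0.000   -0.068  +0.053  +0.000  +0.001


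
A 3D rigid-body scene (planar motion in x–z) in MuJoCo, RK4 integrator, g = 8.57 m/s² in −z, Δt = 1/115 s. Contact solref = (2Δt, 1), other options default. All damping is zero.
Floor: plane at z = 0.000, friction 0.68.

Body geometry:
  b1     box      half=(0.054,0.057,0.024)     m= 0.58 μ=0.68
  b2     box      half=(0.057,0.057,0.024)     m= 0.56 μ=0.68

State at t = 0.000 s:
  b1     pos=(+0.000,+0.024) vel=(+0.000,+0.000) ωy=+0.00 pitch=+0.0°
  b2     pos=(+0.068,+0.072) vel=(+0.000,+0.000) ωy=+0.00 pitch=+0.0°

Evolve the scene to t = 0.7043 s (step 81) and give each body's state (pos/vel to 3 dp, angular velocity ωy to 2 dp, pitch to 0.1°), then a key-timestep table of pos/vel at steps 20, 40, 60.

State at t = 0.7043 s:
  b1     pos=(+0.000,+0.024) vel=(+0.000,+0.000) ωy=+0.00 pitch=+0.0°
  b2     pos=(+0.080,+0.056) vel=(+0.000,+0.000) ωy=-0.01 pitch=+43.0°

Key-timestep trajectory:
   step    t(s)  b1.x    b1.z    b1.vx   b1.vz   b2.x    b2.z    b2.vx   b2.vz 
     20  0.1739   +0.000  +0.024  +0.000  +0.000   +0.084  +0.055  +0.071  +0.095
     40  0.3478   +0.000  +0.024  -0.001  +0.000   +0.079  +0.056  +0.011  +0.007
     60  0.5217   +0.000  +0.024  +0.000  +0.000   +0.080  +0.056  +0.000  +0.000


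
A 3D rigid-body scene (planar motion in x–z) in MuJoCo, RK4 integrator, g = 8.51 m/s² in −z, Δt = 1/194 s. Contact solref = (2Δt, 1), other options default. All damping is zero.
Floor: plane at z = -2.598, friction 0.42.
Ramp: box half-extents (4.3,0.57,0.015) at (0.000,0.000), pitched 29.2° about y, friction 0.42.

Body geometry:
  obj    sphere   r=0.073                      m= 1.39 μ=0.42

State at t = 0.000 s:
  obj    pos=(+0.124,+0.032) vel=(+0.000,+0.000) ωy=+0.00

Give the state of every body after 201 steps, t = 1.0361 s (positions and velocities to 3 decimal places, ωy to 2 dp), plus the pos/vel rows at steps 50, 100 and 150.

State at t = 1.0361 s:
  obj    pos=(+1.513,-0.745) vel=(+2.682,-1.499) ωy=+42.08

Key-timestep trajectory:
   step    t(s)  obj.x    obj.z    obj.vx   obj.vz 
     50  0.2577   +0.210  -0.017  +0.667  -0.373
    100  0.5155   +0.468  -0.161  +1.334  -0.746
    150  0.7732   +0.898  -0.401  +2.002  -1.119


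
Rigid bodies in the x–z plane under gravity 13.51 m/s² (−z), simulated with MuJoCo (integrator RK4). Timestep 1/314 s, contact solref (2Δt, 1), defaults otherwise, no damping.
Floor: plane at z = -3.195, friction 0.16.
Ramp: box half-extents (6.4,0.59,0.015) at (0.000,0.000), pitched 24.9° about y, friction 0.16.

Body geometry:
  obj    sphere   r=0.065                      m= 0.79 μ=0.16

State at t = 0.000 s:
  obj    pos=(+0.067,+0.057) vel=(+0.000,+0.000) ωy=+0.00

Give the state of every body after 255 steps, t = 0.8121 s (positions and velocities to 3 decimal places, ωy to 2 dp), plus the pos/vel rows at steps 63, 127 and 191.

State at t = 0.8121 s:
  obj    pos=(+1.282,-0.507) vel=(+2.993,-1.389) ωy=+50.75

Key-timestep trajectory:
   step    t(s)  obj.x    obj.z    obj.vx   obj.vz 
     63  0.2006   +0.141  +0.023  +0.740  -0.343
    127  0.4045   +0.369  -0.083  +1.491  -0.692
    191  0.6083   +0.749  -0.259  +2.242  -1.041


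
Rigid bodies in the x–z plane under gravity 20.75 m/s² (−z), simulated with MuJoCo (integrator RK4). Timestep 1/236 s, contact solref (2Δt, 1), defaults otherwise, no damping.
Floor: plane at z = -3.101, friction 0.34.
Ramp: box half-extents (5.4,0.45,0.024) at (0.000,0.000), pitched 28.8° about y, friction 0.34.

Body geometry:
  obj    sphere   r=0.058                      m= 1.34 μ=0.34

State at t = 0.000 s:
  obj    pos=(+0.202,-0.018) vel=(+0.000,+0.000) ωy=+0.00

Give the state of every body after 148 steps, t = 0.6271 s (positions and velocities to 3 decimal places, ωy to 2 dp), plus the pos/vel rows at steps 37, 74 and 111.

State at t = 0.6271 s:
  obj    pos=(+1.433,-0.694) vel=(+3.924,-2.157) ωy=+77.19

Key-timestep trajectory:
   step    t(s)  obj.x    obj.z    obj.vx   obj.vz 
     37  0.1568   +0.279  -0.060  +0.981  -0.539
     74  0.3136   +0.510  -0.187  +1.962  -1.079
    111  0.4703   +0.894  -0.398  +2.943  -1.618


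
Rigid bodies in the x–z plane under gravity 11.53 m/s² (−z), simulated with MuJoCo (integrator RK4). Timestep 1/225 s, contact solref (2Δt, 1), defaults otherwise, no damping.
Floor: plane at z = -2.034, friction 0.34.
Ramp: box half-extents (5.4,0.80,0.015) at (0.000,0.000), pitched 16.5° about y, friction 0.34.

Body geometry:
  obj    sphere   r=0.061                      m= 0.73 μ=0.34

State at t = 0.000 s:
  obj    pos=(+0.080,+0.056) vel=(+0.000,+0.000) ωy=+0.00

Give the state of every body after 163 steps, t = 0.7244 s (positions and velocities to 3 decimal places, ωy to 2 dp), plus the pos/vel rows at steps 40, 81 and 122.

State at t = 0.7244 s:
  obj    pos=(+0.669,-0.119) vel=(+1.625,-0.481) ωy=+27.77

Key-timestep trajectory:
   step    t(s)  obj.x    obj.z    obj.vx   obj.vz 
     40  0.1778   +0.115  +0.045  +0.399  -0.118
     81  0.3600   +0.225  +0.013  +0.807  -0.239
    122  0.5422   +0.410  -0.042  +1.216  -0.360


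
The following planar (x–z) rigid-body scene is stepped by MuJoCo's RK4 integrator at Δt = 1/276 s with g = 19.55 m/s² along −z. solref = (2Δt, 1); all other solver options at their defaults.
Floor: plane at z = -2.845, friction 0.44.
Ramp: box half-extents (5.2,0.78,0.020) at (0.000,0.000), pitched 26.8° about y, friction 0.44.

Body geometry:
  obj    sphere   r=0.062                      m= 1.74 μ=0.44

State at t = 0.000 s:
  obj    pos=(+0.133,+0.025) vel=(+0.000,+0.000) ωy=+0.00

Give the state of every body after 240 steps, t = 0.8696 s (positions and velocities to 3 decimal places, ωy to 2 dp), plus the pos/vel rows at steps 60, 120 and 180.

State at t = 0.8696 s:
  obj    pos=(+2.258,-1.049) vel=(+4.887,-2.469) ωy=+88.29

Key-timestep trajectory:
   step    t(s)  obj.x    obj.z    obj.vx   obj.vz 
     60  0.2174   +0.266  -0.042  +1.222  -0.617
    120  0.4348   +0.664  -0.244  +2.444  -1.234
    180  0.6522   +1.328  -0.579  +3.665  -1.851


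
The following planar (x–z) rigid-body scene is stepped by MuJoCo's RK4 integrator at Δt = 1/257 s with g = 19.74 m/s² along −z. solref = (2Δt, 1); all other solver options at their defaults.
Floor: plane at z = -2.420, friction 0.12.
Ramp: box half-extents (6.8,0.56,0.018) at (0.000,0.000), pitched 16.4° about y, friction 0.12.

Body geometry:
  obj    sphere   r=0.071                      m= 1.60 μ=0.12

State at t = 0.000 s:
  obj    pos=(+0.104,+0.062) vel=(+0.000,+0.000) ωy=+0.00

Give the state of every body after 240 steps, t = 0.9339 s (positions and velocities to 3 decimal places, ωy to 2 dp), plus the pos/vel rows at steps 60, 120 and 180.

State at t = 0.9339 s:
  obj    pos=(+1.770,-0.428) vel=(+3.567,-1.050) ωy=+52.35

Key-timestep trajectory:
   step    t(s)  obj.x    obj.z    obj.vx   obj.vz 
     60  0.2335   +0.208  +0.032  +0.892  -0.262
    120  0.4669   +0.520  -0.060  +1.783  -0.525
    180  0.7004   +1.041  -0.214  +2.675  -0.787


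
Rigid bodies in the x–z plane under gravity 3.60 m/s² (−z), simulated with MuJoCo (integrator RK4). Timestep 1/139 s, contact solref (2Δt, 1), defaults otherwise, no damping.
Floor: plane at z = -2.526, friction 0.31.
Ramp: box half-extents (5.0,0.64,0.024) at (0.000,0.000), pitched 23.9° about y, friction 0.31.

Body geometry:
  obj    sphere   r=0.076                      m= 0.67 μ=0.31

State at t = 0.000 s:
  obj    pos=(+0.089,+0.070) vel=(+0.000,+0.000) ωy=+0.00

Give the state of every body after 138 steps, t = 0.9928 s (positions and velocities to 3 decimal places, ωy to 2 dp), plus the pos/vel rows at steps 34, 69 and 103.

State at t = 0.9928 s:
  obj    pos=(+0.558,-0.138) vel=(+0.946,-0.419) ωy=+13.61

Key-timestep trajectory:
   step    t(s)  obj.x    obj.z    obj.vx   obj.vz 
     34  0.2446   +0.118  +0.057  +0.233  -0.103
     69  0.4964   +0.206  +0.018  +0.473  -0.210
    103  0.7410   +0.351  -0.046  +0.706  -0.313


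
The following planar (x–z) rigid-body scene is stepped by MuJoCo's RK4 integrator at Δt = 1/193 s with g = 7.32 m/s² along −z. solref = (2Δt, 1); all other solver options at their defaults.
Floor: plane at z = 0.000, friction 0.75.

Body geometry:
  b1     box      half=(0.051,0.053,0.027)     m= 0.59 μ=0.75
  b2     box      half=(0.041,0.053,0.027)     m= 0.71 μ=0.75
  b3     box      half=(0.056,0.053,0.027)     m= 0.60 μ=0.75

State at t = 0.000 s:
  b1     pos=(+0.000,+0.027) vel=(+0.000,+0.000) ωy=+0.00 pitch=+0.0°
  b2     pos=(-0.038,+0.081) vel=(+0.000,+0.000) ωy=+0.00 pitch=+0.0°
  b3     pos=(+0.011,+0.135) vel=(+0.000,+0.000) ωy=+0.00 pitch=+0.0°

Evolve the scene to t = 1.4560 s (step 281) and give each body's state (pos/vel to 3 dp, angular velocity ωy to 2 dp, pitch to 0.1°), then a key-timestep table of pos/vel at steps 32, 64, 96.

State at t = 1.4560 s:
  b1     pos=(+0.000,+0.027) vel=(+0.000,+0.000) ωy=+0.00 pitch=+0.0°
  b2     pos=(-0.038,+0.081) vel=(+0.000,+0.000) ωy=+0.00 pitch=+0.0°
  b3     pos=(+0.136,+0.027) vel=(+0.000,+0.000) ωy=+0.00 pitch=+180.0°

Key-timestep trajectory:
   step    t(s)  b1.x    b1.z    b1.vx   b1.vz   b2.x    b2.z    b2.vx   b2.vz   b3.x    b3.z    b3.vx   b3.vz 
     32  0.1658   +0.000  +0.027  +0.000  +0.000   -0.038  +0.081  +0.000  +0.000   +0.022  +0.128  +0.143  -0.129
     64  0.3316   +0.000  +0.027  +0.000  +0.000   -0.038  +0.081  +0.000  +0.000   +0.053  +0.115  +0.227  -0.059
     96  0.4974   +0.000  +0.027  +0.000  +0.000   -0.038  +0.081  +0.000  +0.000   +0.107  +0.076  +0.371  -0.621


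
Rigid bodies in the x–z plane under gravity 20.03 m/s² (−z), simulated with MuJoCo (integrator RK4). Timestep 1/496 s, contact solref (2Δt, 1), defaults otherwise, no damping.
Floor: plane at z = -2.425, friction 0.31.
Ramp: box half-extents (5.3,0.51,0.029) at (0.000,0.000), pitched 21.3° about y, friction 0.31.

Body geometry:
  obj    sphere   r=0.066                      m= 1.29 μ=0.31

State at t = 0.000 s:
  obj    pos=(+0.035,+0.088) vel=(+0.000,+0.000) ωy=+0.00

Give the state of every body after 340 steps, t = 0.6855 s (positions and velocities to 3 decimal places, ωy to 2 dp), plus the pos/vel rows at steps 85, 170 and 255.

State at t = 0.6855 s:
  obj    pos=(+1.173,-0.355) vel=(+3.319,-1.294) ωy=+53.97

Key-timestep trajectory:
   step    t(s)  obj.x    obj.z    obj.vx   obj.vz 
     85  0.1714   +0.106  +0.061  +0.830  -0.324
    170  0.3427   +0.320  -0.023  +1.660  -0.647
    255  0.5141   +0.675  -0.161  +2.489  -0.971


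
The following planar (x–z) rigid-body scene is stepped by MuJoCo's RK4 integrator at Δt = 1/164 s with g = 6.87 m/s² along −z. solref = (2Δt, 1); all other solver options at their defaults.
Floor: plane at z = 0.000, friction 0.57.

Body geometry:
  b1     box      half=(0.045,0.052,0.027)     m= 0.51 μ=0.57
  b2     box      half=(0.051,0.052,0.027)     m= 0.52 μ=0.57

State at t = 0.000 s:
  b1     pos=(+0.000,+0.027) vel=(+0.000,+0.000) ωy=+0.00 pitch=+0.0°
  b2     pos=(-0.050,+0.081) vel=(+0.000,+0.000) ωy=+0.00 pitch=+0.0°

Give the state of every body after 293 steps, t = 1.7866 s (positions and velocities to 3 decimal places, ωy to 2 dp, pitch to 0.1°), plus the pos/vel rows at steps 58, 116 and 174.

State at t = 1.7866 s:
  b1     pos=(+0.000,+0.027) vel=(+0.000,+0.000) ωy=+0.00 pitch=+0.0°
  b2     pos=(-0.098,+0.051) vel=(+0.000,+0.000) ωy=+0.00 pitch=-90.0°

Key-timestep trajectory:
   step    t(s)  b1.x    b1.z    b1.vx   b1.vz   b2.x    b2.z    b2.vx   b2.vz 
     58  0.3537   +0.000  +0.027  +0.000  +0.000   -0.098  +0.051  -0.316  -0.120
    116  0.7073   +0.000  +0.027  +0.000  +0.000   -0.122  +0.058  +0.009  +0.000
    174  1.0610   +0.000  +0.027  +0.000  +0.000   -0.092  +0.054  +0.018  +0.009


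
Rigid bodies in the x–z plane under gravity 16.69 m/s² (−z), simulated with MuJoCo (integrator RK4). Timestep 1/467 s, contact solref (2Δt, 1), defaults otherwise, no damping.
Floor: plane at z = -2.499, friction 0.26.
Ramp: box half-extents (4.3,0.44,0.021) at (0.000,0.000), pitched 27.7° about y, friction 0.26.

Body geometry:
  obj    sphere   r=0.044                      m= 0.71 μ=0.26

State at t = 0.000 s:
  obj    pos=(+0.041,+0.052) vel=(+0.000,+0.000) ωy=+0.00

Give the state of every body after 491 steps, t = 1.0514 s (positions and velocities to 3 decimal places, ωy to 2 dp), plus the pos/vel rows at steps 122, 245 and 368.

State at t = 1.0514 s:
  obj    pos=(+2.753,-1.372) vel=(+5.159,-2.708) ωy=+132.41

Key-timestep trajectory:
   step    t(s)  obj.x    obj.z    obj.vx   obj.vz 
    122  0.2612   +0.208  -0.036  +1.282  -0.673
    245  0.5246   +0.716  -0.303  +2.574  -1.351
    368  0.7880   +1.564  -0.748  +3.866  -2.030


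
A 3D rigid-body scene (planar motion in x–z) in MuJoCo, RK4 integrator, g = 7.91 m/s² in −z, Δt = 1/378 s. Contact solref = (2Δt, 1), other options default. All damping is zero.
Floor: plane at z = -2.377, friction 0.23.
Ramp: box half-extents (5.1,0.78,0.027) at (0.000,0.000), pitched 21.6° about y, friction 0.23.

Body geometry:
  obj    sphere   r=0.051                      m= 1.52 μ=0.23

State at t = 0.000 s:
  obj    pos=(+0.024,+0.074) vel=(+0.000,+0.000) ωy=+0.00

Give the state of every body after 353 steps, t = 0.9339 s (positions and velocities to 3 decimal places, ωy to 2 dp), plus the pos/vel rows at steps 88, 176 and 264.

State at t = 0.9339 s:
  obj    pos=(+0.867,-0.260) vel=(+1.806,-0.715) ωy=+38.08

Key-timestep trajectory:
   step    t(s)  obj.x    obj.z    obj.vx   obj.vz 
     88  0.2328   +0.077  +0.054  +0.450  -0.178
    176  0.4656   +0.234  -0.009  +0.900  -0.357
    264  0.6984   +0.496  -0.112  +1.351  -0.535
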